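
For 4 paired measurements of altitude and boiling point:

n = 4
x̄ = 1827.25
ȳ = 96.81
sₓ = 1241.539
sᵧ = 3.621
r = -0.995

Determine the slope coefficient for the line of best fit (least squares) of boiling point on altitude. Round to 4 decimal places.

b = r · sᵧ/sₓ = -0.995 · 3.621/1241.539 = -0.002902

-0.0029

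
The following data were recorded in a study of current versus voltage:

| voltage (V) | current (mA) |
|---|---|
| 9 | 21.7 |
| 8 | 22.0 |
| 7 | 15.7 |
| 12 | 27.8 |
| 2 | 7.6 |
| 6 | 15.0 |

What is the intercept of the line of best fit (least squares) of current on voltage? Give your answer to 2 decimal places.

3.09

n = 6, Σx = 44, Σy = 109.8, Σxy = 920, Σx² = 378
Sxx = Σx² − (Σx)²/n = 378 − 322.666667 = 55.333333
Sxy = Σxy − (Σx)(Σy)/n = 920 − 805.2 = 114.8
b = Sxy/Sxx = 114.8/55.333333 = 2.074699
a = ȳ − b·x̄ = 18.3 − 2.074699·7.333333 = 3.085542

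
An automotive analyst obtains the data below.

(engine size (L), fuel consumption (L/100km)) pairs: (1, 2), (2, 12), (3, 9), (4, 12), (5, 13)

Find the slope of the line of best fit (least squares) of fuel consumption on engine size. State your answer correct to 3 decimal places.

2.200

n = 5, Σx = 15, Σy = 48, Σxy = 166, Σx² = 55
Sxx = Σx² − (Σx)²/n = 55 − 45 = 10
Sxy = Σxy − (Σx)(Σy)/n = 166 − 144 = 22
b = Sxy/Sxx = 22/10 = 2.2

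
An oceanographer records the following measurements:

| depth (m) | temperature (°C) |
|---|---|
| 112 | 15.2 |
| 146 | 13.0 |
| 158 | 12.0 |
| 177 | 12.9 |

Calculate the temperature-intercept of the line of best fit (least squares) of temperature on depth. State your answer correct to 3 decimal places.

n = 4, Σx = 593, Σy = 53.1, Σxy = 7779.7, Σx² = 90153
Sxx = Σx² − (Σx)²/n = 90153 − 87912.25 = 2240.75
Sxy = Σxy − (Σx)(Σy)/n = 7779.7 − 7872.075 = -92.375
b = Sxy/Sxx = -92.375/2240.75 = -0.041225
a = ȳ − b·x̄ = 13.275 − (-0.041225)·148.25 = 19.386612

19.387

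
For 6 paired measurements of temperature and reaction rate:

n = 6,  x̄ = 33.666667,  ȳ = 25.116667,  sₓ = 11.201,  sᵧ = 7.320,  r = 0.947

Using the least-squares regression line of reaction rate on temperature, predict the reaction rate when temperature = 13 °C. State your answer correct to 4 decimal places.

12.3265

b = r · sᵧ/sₓ = 0.947 · 7.32/11.201 = 0.618877
a = ȳ − b·x̄ = 25.116667 − 0.618877·33.666667 = 4.281145
ŷ(13) = a + b·13 = 4.281145 + 0.618877·13 = 12.326544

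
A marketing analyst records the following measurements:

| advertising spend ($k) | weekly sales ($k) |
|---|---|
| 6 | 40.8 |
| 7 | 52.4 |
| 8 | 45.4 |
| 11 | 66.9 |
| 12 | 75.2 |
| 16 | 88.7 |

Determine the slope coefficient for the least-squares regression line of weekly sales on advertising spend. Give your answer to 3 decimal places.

4.833

n = 6, Σx = 60, Σy = 369.4, Σxy = 4032.3, Σx² = 670
Sxx = Σx² − (Σx)²/n = 670 − 600 = 70
Sxy = Σxy − (Σx)(Σy)/n = 4032.3 − 3694 = 338.3
b = Sxy/Sxx = 338.3/70 = 4.832857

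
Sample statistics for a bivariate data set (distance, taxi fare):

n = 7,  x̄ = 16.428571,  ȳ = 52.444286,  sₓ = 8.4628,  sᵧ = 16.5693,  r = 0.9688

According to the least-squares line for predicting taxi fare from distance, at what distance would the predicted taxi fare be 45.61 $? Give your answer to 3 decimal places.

12.826

b = r · sᵧ/sₓ = 0.9688 · 16.5693/8.4628 = 1.896812
a = ȳ − b·x̄ = 52.444286 − 1.896812·16.428571 = 21.282381
Set a + b·x = 45.61: x = (45.61 − 21.282381) / 1.896812 = 12.825532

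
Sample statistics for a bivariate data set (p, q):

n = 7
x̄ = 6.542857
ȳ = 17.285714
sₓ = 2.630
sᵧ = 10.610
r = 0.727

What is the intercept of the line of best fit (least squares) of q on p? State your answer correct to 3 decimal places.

b = r · sᵧ/sₓ = 0.727 · 10.61/2.63 = 2.932878
a = ȳ − b·x̄ = 17.285714 − 2.932878·6.542857 = -1.903689

-1.904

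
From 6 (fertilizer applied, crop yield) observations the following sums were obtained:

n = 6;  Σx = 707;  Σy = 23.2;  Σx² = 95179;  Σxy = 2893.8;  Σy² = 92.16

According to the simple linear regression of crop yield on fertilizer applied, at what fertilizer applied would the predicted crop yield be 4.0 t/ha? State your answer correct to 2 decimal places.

Sxx = Σx² − (Σx)²/n = 95179 − 83308.166667 = 11870.833333
Sxy = Σxy − (Σx)(Σy)/n = 2893.8 − 2733.733333 = 160.066667
b = Sxy/Sxx = 160.066667/11870.833333 = 0.013484
a = ȳ − b·x̄ = 3.866667 − 0.013484·117.833333 = 2.277799
Set a + b·x = 4.0: x = (4.0 − 2.277799) / 0.013484 = 127.721574

127.72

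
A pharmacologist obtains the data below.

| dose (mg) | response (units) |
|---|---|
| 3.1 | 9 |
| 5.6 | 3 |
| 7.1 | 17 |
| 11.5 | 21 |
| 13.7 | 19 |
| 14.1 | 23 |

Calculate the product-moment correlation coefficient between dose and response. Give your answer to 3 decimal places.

0.831

n = 6, Σx = 55.1, Σy = 92, Σxy = 991.5, Σx² = 610.13, Σy² = 1710
Sxx = Σx² − (Σx)²/n = 610.13 − 506.001667 = 104.128333
Sxy = Σxy − (Σx)(Σy)/n = 991.5 − 844.866667 = 146.633333
Syy = Σy² − (Σy)²/n = 1710 − 1410.666667 = 299.333333
r = Sxy/√(Sxx·Syy) = 146.633333/√(31169.081111) = 146.633333/176.547674 = 0.830559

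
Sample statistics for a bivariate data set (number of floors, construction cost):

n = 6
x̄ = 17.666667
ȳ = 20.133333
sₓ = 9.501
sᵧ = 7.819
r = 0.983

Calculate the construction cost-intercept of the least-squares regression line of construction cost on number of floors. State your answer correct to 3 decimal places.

b = r · sᵧ/sₓ = 0.983 · 7.819/9.501 = 0.808976
a = ȳ − b·x̄ = 20.133333 − 0.808976·17.666667 = 5.841431

5.841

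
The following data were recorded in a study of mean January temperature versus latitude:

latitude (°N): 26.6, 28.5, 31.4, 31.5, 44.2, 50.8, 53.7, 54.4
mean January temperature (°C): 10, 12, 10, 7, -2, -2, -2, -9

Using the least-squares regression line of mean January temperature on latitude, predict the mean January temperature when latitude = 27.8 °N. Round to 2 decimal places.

10.60

n = 8, Σx = 321.1, Σy = 24, Σxy = 355.5, Σx² = 13875.35
Sxx = Σx² − (Σx)²/n = 13875.35 − 12888.15125 = 987.19875
Sxy = Σxy − (Σx)(Σy)/n = 355.5 − 963.3 = -607.8
b = Sxy/Sxx = -607.8/987.19875 = -0.615681
a = ȳ − b·x̄ = 3 − (-0.615681)·40.1375 = 27.711916
ŷ(27.8) = a + b·27.8 = 27.711916 + (-0.615681)·27.8 = 10.595970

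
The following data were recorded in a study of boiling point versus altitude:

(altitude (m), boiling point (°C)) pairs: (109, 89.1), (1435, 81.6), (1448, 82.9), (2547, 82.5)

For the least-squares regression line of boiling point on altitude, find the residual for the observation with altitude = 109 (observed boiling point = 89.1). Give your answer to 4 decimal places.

1.4678

n = 4, Σx = 5539, Σy = 336.1, Σxy = 456974.6, Σx² = 10655019
Sxx = Σx² − (Σx)²/n = 10655019 − 7670130.25 = 2984888.75
Sxy = Σxy − (Σx)(Σy)/n = 456974.6 − 465414.475 = -8439.875
b = Sxy/Sxx = -8439.875/2984888.75 = -0.002828
a = ȳ − b·x̄ = 84.025 − (-0.002828)·1384.75 = 87.940428
ŷ(109) = 87.940428 + (-0.002828)·109 = 87.632227
residual = y − ŷ = 89.1 − 87.632227 = 1.467773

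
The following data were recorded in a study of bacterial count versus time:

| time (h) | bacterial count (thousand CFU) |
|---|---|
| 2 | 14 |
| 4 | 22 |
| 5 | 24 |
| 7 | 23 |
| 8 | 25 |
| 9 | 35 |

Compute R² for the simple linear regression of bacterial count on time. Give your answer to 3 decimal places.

n = 6, Σx = 35, Σy = 143, Σxy = 912, Σx² = 239, Σy² = 3635
Sxx = Σx² − (Σx)²/n = 239 − 204.166667 = 34.833333
Sxy = Σxy − (Σx)(Σy)/n = 912 − 834.166667 = 77.833333
Syy = Σy² − (Σy)²/n = 3635 − 3408.166667 = 226.833333
R² = Sxy²/(Sxx·Syy) = (77.833333)²/(34.833333·226.833333) = 0.766707

0.767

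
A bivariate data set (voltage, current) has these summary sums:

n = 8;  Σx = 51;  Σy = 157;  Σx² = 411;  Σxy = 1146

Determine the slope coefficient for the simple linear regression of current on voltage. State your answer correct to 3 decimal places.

1.690

Sxx = Σx² − (Σx)²/n = 411 − 325.125 = 85.875
Sxy = Σxy − (Σx)(Σy)/n = 1146 − 1000.875 = 145.125
b = Sxy/Sxx = 145.125/85.875 = 1.689956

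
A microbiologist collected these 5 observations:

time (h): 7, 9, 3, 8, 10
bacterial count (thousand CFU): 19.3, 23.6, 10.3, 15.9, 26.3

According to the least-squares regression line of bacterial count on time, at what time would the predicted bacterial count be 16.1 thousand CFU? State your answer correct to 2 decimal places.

6.01

n = 5, Σx = 37, Σy = 95.4, Σxy = 768.6, Σx² = 303
Sxx = Σx² − (Σx)²/n = 303 − 273.8 = 29.2
Sxy = Σxy − (Σx)(Σy)/n = 768.6 − 705.96 = 62.64
b = Sxy/Sxx = 62.64/29.2 = 2.145205
a = ȳ − b·x̄ = 19.08 − 2.145205·7.4 = 3.205479
Set a + b·x = 16.1: x = (16.1 − 3.205479) / 2.145205 = 6.010856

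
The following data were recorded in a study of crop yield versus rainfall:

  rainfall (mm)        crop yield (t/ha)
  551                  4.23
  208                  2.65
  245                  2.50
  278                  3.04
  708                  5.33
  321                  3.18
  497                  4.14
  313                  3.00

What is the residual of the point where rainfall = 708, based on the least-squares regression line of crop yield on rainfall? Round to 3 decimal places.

0.084

n = 8, Σx = 3121, Σy = 28.07, Σxy = 12130.55, Σx² = 1433457
Sxx = Σx² − (Σx)²/n = 1433457 − 1217580.125 = 215876.875
Sxy = Σxy − (Σx)(Σy)/n = 12130.55 − 10950.80875 = 1179.74125
b = Sxy/Sxx = 1179.74125/215876.875 = 0.005465
a = ȳ − b·x̄ = 3.50875 − 0.005465·390.125 = 1.376764
ŷ(708) = 1.376764 + 0.005465·708 = 5.245899
residual = y − ŷ = 5.33 − 5.245899 = 0.084101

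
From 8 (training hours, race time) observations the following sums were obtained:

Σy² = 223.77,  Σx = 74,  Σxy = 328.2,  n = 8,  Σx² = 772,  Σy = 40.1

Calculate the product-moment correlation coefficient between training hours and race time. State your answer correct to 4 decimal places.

Sxx = Σx² − (Σx)²/n = 772 − 684.5 = 87.5
Sxy = Σxy − (Σx)(Σy)/n = 328.2 − 370.925 = -42.725
Syy = Σy² − (Σy)²/n = 223.77 − 201.00125 = 22.76875
r = Sxy/√(Sxx·Syy) = -42.725/√(1992.265625) = -42.725/44.634803 = -0.957213

-0.9572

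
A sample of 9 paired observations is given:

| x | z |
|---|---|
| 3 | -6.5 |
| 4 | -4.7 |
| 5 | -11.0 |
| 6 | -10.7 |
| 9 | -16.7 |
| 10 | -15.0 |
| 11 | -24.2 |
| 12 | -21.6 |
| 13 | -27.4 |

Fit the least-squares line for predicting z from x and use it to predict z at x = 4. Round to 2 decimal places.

-6.94

n = 9, Σx = 73, Σy = -137.8, Σxy = -1339.4, Σx² = 701
Sxx = Σx² − (Σx)²/n = 701 − 592.111111 = 108.888889
Sxy = Σxy − (Σx)(Σy)/n = -1339.4 − (-1117.711111) = -221.688889
b = Sxy/Sxx = -221.688889/108.888889 = -2.035918
a = ȳ − b·x̄ = -15.311111 − (-2.035918)·8.111111 = 1.202449
ŷ(4) = a + b·4 = 1.202449 + (-2.035918)·4 = -6.941224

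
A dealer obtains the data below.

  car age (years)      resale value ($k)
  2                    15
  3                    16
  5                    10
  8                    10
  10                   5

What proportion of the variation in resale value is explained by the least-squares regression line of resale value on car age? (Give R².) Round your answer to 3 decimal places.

n = 5, Σx = 28, Σy = 56, Σxy = 258, Σx² = 202, Σy² = 706
Sxx = Σx² − (Σx)²/n = 202 − 156.8 = 45.2
Sxy = Σxy − (Σx)(Σy)/n = 258 − 313.6 = -55.6
Syy = Σy² − (Σy)²/n = 706 − 627.2 = 78.8
R² = Sxy²/(Sxx·Syy) = (-55.6)²/(45.2·78.8) = 0.867930

0.868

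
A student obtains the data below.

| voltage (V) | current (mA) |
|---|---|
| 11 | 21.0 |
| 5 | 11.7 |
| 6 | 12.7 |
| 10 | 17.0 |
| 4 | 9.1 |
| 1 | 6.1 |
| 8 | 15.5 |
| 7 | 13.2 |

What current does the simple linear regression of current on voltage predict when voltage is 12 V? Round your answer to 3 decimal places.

n = 8, Σx = 52, Σy = 106.3, Σxy = 794.6, Σx² = 412
Sxx = Σx² − (Σx)²/n = 412 − 338 = 74
Sxy = Σxy − (Σx)(Σy)/n = 794.6 − 690.95 = 103.65
b = Sxy/Sxx = 103.65/74 = 1.400676
a = ȳ − b·x̄ = 13.2875 − 1.400676·6.5 = 4.183108
ŷ(12) = a + b·12 = 4.183108 + 1.400676·12 = 20.991216

20.991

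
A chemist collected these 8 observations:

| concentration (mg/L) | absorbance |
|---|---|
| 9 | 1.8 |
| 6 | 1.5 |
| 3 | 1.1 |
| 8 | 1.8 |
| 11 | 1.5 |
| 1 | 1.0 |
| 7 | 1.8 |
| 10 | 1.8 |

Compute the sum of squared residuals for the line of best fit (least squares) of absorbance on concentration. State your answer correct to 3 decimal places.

n = 8, Σx = 55, Σy = 12.3, Σxy = 91, Σx² = 461, Σy² = 19.67
Sxx = Σx² − (Σx)²/n = 461 − 378.125 = 82.875
Sxy = Σxy − (Σx)(Σy)/n = 91 − 84.5625 = 6.4375
Syy = Σy² − (Σy)²/n = 19.67 − 18.91125 = 0.75875
b = Sxy/Sxx = 6.4375/82.875 = 0.077677
SSE = Syy − b·Sxy = 0.75875 − 0.077677·6.4375 = 0.258703

0.259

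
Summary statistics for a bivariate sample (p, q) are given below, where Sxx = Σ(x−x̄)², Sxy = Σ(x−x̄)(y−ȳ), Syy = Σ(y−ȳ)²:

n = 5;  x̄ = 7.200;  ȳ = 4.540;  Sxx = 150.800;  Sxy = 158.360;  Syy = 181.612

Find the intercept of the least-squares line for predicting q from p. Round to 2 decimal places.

b = Sxy/Sxx = 158.36/150.8 = 1.050133
a = ȳ − b·x̄ = 4.54 − 1.050133·7.2 = -3.020955

-3.02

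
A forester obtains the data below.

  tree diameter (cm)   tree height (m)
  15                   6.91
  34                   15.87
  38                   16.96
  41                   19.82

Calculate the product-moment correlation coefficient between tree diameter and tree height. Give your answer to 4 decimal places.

0.9944

n = 4, Σx = 128, Σy = 59.56, Σxy = 2100.33, Σx² = 4506, Σy² = 980.079
Sxx = Σx² − (Σx)²/n = 4506 − 4096 = 410
Sxy = Σxy − (Σx)(Σy)/n = 2100.33 − 1905.92 = 194.41
Syy = Σy² − (Σy)²/n = 980.079 − 886.8484 = 93.2306
r = Sxy/√(Sxx·Syy) = 194.41/√(38224.546) = 194.41/195.510987 = 0.994369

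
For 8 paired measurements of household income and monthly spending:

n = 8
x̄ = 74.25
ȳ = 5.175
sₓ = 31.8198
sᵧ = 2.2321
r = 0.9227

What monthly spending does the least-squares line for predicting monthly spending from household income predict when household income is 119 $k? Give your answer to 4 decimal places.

b = r · sᵧ/sₓ = 0.9227 · 2.2321/31.8198 = 0.064726
a = ȳ − b·x̄ = 5.175 − 0.064726·74.25 = 0.369117
ŷ(119) = a + b·119 = 0.369117 + 0.064726·119 = 8.071475

8.0715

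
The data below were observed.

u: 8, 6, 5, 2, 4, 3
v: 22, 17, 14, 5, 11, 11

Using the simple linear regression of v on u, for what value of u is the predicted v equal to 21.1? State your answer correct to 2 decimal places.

n = 6, Σx = 28, Σy = 80, Σxy = 435, Σx² = 154
Sxx = Σx² − (Σx)²/n = 154 − 130.666667 = 23.333333
Sxy = Σxy − (Σx)(Σy)/n = 435 − 373.333333 = 61.666667
b = Sxy/Sxx = 61.666667/23.333333 = 2.642857
a = ȳ − b·x̄ = 13.333333 − 2.642857·4.666667 = 1
Set a + b·x = 21.1: x = (21.1 − 1) / 2.642857 = 7.605405

7.61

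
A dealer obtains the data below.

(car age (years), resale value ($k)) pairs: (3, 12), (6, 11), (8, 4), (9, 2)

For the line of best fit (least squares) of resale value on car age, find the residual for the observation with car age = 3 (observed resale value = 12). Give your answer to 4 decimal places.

-1.3333

n = 4, Σx = 26, Σy = 29, Σxy = 152, Σx² = 190
Sxx = Σx² − (Σx)²/n = 190 − 169 = 21
Sxy = Σxy − (Σx)(Σy)/n = 152 − 188.5 = -36.5
b = Sxy/Sxx = -36.5/21 = -1.738095
a = ȳ − b·x̄ = 7.25 − (-1.738095)·6.5 = 18.547619
ŷ(3) = 18.547619 + (-1.738095)·3 = 13.333333
residual = y − ŷ = 12 − 13.333333 = -1.333333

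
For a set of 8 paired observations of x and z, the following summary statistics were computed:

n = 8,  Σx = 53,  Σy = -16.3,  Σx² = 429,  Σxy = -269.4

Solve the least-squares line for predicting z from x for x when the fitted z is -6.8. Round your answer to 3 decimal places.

8.923

Sxx = Σx² − (Σx)²/n = 429 − 351.125 = 77.875
Sxy = Σxy − (Σx)(Σy)/n = -269.4 − (-107.9875) = -161.4125
b = Sxy/Sxx = -161.4125/77.875 = -2.072713
a = ȳ − b·x̄ = -2.0375 − (-2.072713)·6.625 = 11.694222
Set a + b·x = -6.8: x = (-6.8 − 11.694222) / (-2.072713) = 8.922714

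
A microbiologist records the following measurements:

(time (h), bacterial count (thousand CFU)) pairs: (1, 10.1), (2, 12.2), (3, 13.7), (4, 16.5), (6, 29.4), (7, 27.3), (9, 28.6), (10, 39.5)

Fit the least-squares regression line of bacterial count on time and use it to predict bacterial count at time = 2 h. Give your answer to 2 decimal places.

n = 8, Σx = 42, Σy = 177.3, Σxy = 1161.5, Σx² = 296
Sxx = Σx² − (Σx)²/n = 296 − 220.5 = 75.5
Sxy = Σxy − (Σx)(Σy)/n = 1161.5 − 930.825 = 230.675
b = Sxy/Sxx = 230.675/75.5 = 3.055298
a = ȳ − b·x̄ = 22.1625 − 3.055298·5.25 = 6.122185
ŷ(2) = a + b·2 = 6.122185 + 3.055298·2 = 12.232781

12.23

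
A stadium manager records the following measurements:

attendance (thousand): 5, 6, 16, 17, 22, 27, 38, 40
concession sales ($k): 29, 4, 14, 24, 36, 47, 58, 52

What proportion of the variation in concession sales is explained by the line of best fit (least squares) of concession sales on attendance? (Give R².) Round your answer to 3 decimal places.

0.751

n = 8, Σx = 171, Σy = 264, Σxy = 7146, Σx² = 4863, Σy² = 11202
Sxx = Σx² − (Σx)²/n = 4863 − 3655.125 = 1207.875
Sxy = Σxy − (Σx)(Σy)/n = 7146 − 5643 = 1503
Syy = Σy² − (Σy)²/n = 11202 − 8712 = 2490
R² = Sxy²/(Sxx·Syy) = (1503)²/(1207.875·2490) = 0.751098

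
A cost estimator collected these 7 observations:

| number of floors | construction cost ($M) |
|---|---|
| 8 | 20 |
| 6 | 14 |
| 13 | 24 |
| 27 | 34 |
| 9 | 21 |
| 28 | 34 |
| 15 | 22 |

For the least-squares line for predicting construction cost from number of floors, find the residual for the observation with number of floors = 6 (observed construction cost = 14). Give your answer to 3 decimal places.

-2.837

n = 7, Σx = 106, Σy = 169, Σxy = 2945, Σx² = 2088
Sxx = Σx² − (Σx)²/n = 2088 − 1605.142857 = 482.857143
Sxy = Σxy − (Σx)(Σy)/n = 2945 − 2559.142857 = 385.857143
b = Sxy/Sxx = 385.857143/482.857143 = 0.799112
a = ȳ − b·x̄ = 24.142857 − 0.799112·15.142857 = 12.042012
ŷ(6) = 12.042012 + 0.799112·6 = 16.836686
residual = y − ŷ = 14 − 16.836686 = -2.836686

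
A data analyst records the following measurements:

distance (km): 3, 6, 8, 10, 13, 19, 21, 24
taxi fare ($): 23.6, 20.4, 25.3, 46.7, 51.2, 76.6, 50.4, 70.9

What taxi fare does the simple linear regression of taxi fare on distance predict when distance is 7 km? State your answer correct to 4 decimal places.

n = 8, Σx = 104, Σy = 365.1, Σxy = 5743.6, Σx² = 1756
Sxx = Σx² − (Σx)²/n = 1756 − 1352 = 404
Sxy = Σxy − (Σx)(Σy)/n = 5743.6 − 4746.3 = 997.3
b = Sxy/Sxx = 997.3/404 = 2.468564
a = ȳ − b·x̄ = 45.6375 − 2.468564·13 = 13.546163
ŷ(7) = a + b·7 = 13.546163 + 2.468564·7 = 30.826114

30.8261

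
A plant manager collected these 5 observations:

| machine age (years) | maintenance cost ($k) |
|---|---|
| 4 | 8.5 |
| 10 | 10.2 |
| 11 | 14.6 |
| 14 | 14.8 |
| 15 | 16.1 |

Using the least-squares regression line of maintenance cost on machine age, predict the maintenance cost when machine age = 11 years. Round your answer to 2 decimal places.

12.98

n = 5, Σx = 54, Σy = 64.2, Σxy = 745.3, Σx² = 658
Sxx = Σx² − (Σx)²/n = 658 − 583.2 = 74.8
Sxy = Σxy − (Σx)(Σy)/n = 745.3 − 693.36 = 51.94
b = Sxy/Sxx = 51.94/74.8 = 0.694385
a = ȳ − b·x̄ = 12.84 − 0.694385·10.8 = 5.340642
ŷ(11) = a + b·11 = 5.340642 + 0.694385·11 = 12.978877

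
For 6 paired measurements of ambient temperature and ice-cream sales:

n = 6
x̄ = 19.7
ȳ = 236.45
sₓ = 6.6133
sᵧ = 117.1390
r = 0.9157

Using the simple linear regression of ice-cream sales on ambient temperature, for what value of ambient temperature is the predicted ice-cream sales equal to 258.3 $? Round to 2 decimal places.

b = r · sᵧ/sₓ = 0.9157 · 117.139/6.6133 = 16.219464
a = ȳ − b·x̄ = 236.45 − 16.219464·19.7 = -83.073444
Set a + b·x = 258.3: x = (258.3 − (-83.073444)) / 16.219464 = 21.047147

21.05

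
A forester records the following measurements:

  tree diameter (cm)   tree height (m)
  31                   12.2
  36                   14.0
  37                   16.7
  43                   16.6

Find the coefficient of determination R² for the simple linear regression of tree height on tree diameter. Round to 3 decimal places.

n = 4, Σx = 147, Σy = 59.5, Σxy = 2213.9, Σx² = 5475, Σy² = 899.29
Sxx = Σx² − (Σx)²/n = 5475 − 5402.25 = 72.75
Sxy = Σxy − (Σx)(Σy)/n = 2213.9 − 2186.625 = 27.275
Syy = Σy² − (Σy)²/n = 899.29 − 885.0625 = 14.2275
R² = Sxy²/(Sxx·Syy) = (27.275)²/(72.75·14.2275) = 0.718734

0.719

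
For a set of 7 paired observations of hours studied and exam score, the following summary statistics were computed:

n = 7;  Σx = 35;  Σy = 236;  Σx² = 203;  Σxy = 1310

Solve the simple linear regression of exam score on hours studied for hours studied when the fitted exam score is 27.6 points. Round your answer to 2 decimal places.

3.68

Sxx = Σx² − (Σx)²/n = 203 − 175 = 28
Sxy = Σxy − (Σx)(Σy)/n = 1310 − 1180 = 130
b = Sxy/Sxx = 130/28 = 4.642857
a = ȳ − b·x̄ = 33.714286 − 4.642857·5 = 10.5
Set a + b·x = 27.6: x = (27.6 − 10.5) / 4.642857 = 3.683077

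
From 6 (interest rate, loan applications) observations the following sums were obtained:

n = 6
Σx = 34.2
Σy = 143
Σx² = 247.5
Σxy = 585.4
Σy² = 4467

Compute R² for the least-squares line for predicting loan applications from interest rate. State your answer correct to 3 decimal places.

Sxx = Σx² − (Σx)²/n = 247.5 − 194.94 = 52.56
Sxy = Σxy − (Σx)(Σy)/n = 585.4 − 815.1 = -229.7
Syy = Σy² − (Σy)²/n = 4467 − 3408.166667 = 1058.833333
R² = Sxy²/(Sxx·Syy) = (-229.7)²/(52.56·1058.833333) = 0.948067

0.948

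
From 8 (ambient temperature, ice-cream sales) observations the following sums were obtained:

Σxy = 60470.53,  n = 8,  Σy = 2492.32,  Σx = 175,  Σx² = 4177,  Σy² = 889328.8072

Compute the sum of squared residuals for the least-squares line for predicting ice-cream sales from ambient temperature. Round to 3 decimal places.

Sxx = Σx² − (Σx)²/n = 4177 − 3828.125 = 348.875
Sxy = Σxy − (Σx)(Σy)/n = 60470.53 − 54519.5 = 5951.03
Syy = Σy² − (Σy)²/n = 889328.8072 − 776457.3728 = 112871.4344
b = Sxy/Sxx = 5951.03/348.875 = 17.057771
SSE = Syy − b·Sxy = 112871.4344 − 17.057771·5951.03 = 11360.125017

11360.125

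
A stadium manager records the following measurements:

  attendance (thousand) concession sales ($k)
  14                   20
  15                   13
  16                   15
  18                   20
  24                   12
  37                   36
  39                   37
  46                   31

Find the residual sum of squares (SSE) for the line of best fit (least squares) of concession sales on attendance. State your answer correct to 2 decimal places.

221.66

n = 8, Σx = 209, Σy = 184, Σxy = 5564, Σx² = 6583, Σy² = 4964
Sxx = Σx² − (Σx)²/n = 6583 − 5460.125 = 1122.875
Sxy = Σxy − (Σx)(Σy)/n = 5564 − 4807 = 757
Syy = Σy² − (Σy)²/n = 4964 − 4232 = 732
b = Sxy/Sxx = 757/1122.875 = 0.674162
SSE = Syy − b·Sxy = 732 − 0.674162·757 = 221.659134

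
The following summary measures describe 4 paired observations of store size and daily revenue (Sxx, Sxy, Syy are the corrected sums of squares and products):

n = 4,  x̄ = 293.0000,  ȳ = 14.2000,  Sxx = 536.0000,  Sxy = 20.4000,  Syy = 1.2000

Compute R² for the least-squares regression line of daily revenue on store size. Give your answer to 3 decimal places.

0.647

R² = Sxy²/(Sxx·Syy) = (20.4)²/(536·1.2) = 0.647015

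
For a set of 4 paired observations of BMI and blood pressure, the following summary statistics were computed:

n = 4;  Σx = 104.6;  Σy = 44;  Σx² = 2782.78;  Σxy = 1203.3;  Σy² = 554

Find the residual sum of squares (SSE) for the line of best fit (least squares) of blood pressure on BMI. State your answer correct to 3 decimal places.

11.518

Sxx = Σx² − (Σx)²/n = 2782.78 − 2735.29 = 47.49
Sxy = Σxy − (Σx)(Σy)/n = 1203.3 − 1150.6 = 52.7
Syy = Σy² − (Σy)²/n = 554 − 484 = 70
b = Sxy/Sxx = 52.7/47.49 = 1.109707
SSE = Syy − b·Sxy = 70 − 1.109707·52.7 = 11.518425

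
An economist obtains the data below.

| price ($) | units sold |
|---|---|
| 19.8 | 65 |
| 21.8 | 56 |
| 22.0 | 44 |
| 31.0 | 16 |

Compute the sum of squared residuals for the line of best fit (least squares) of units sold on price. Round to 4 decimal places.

n = 4, Σx = 94.6, Σy = 181, Σxy = 3971.8, Σx² = 2312.28, Σy² = 9553
Sxx = Σx² − (Σx)²/n = 2312.28 − 2237.29 = 74.99
Sxy = Σxy − (Σx)(Σy)/n = 3971.8 − 4280.65 = -308.85
Syy = Σy² − (Σy)²/n = 9553 − 8190.25 = 1362.75
b = Sxy/Sxx = -308.85/74.99 = -4.118549
SSE = Syy − b·Sxy = 1362.75 − (-4.118549)·(-308.85) = 90.736098

90.7361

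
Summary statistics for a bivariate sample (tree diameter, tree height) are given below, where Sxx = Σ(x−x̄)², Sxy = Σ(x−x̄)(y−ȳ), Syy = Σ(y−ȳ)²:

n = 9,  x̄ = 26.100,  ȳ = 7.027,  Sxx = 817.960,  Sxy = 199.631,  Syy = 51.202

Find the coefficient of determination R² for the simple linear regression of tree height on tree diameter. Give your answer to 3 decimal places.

R² = Sxy²/(Sxx·Syy) = (199.631)²/(817.96·51.202) = 0.951562

0.952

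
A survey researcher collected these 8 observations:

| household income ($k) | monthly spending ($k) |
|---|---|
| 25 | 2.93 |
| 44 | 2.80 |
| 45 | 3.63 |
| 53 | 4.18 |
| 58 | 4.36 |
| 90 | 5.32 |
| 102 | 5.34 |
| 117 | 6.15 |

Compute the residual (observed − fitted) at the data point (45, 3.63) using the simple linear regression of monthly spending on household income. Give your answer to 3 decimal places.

0.066

n = 8, Σx = 534, Σy = 34.71, Σxy = 2577.25, Σx² = 42952
Sxx = Σx² − (Σx)²/n = 42952 − 35644.5 = 7307.5
Sxy = Σxy − (Σx)(Σy)/n = 2577.25 − 2316.8925 = 260.3575
b = Sxy/Sxx = 260.3575/7307.5 = 0.035629
a = ȳ − b·x̄ = 4.33875 − 0.035629·66.75 = 1.960527
ŷ(45) = 1.960527 + 0.035629·45 = 3.563823
residual = y − ŷ = 3.63 − 3.563823 = 0.066177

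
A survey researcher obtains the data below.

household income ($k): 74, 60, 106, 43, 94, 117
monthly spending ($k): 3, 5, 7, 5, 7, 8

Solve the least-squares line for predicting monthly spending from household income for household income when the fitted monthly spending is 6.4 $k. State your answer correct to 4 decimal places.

94.2195

n = 6, Σx = 494, Σy = 35, Σxy = 3073, Σx² = 44686
Sxx = Σx² − (Σx)²/n = 44686 − 40672.666667 = 4013.333333
Sxy = Σxy − (Σx)(Σy)/n = 3073 − 2881.666667 = 191.333333
b = Sxy/Sxx = 191.333333/4013.333333 = 0.047674
a = ȳ − b·x̄ = 5.833333 − 0.047674·82.333333 = 1.908140
Set a + b·x = 6.4: x = (6.4 − 1.908140) / 0.047674 = 94.219512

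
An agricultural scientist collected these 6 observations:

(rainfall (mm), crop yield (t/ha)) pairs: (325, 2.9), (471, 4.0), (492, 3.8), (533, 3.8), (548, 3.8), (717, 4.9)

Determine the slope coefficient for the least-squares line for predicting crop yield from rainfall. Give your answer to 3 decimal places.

n = 6, Σx = 3086, Σy = 23.2, Σxy = 12317.2, Σx² = 1668012
Sxx = Σx² − (Σx)²/n = 1668012 − 1587232.666667 = 80779.333333
Sxy = Σxy − (Σx)(Σy)/n = 12317.2 − 11932.533333 = 384.666667
b = Sxy/Sxx = 384.666667/80779.333333 = 0.004762

0.005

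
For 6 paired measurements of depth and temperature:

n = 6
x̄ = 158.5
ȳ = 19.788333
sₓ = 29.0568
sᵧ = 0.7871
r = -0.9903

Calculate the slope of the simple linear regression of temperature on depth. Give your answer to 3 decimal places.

b = r · sᵧ/sₓ = -0.9903 · 0.7871/29.0568 = -0.026826

-0.027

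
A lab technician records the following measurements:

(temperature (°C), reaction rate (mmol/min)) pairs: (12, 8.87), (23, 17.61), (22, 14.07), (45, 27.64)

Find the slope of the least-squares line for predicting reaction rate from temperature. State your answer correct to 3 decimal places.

n = 4, Σx = 102, Σy = 68.19, Σxy = 2064.81, Σx² = 3182
Sxx = Σx² − (Σx)²/n = 3182 − 2601 = 581
Sxy = Σxy − (Σx)(Σy)/n = 2064.81 − 1738.845 = 325.965
b = Sxy/Sxx = 325.965/581 = 0.561041

0.561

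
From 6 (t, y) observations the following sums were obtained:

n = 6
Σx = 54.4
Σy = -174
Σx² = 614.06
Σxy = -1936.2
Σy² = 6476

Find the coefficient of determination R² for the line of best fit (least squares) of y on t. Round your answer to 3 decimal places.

0.744

Sxx = Σx² − (Σx)²/n = 614.06 − 493.226667 = 120.833333
Sxy = Σxy − (Σx)(Σy)/n = -1936.2 − (-1577.6) = -358.6
Syy = Σy² − (Σy)²/n = 6476 − 5046 = 1430
R² = Sxy²/(Sxx·Syy) = (-358.6)²/(120.833333·1430) = 0.744214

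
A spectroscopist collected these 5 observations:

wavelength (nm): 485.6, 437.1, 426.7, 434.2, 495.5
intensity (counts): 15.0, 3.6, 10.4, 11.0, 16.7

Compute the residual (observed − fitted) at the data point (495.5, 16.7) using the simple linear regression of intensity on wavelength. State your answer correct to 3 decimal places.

0.540

n = 5, Σx = 2279.1, Σy = 56.7, Σxy = 26346.29, Σx² = 1042986.55
Sxx = Σx² − (Σx)²/n = 1042986.55 − 1038859.362 = 4127.188
Sxy = Σxy − (Σx)(Σy)/n = 26346.29 − 25844.994 = 501.296
b = Sxy/Sxx = 501.296/4127.188 = 0.121462
a = ȳ − b·x̄ = 11.34 − 0.121462·455.82 = -44.024753
ŷ(495.5) = -44.024753 + 0.121462·495.5 = 16.159607
residual = y − ŷ = 16.7 − 16.159607 = 0.540393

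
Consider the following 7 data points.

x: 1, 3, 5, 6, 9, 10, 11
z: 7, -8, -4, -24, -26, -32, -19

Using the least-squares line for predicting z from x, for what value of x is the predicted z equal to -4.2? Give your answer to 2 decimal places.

2.94

n = 7, Σx = 45, Σy = -106, Σxy = -944, Σx² = 373
Sxx = Σx² − (Σx)²/n = 373 − 289.285714 = 83.714286
Sxy = Σxy − (Σx)(Σy)/n = -944 − (-681.428571) = -262.571429
b = Sxy/Sxx = -262.571429/83.714286 = -3.136519
a = ȳ − b·x̄ = -15.142857 − (-3.136519)·6.428571 = 5.020478
Set a + b·x = -4.2: x = (-4.2 − 5.020478) / (-3.136519) = 2.939717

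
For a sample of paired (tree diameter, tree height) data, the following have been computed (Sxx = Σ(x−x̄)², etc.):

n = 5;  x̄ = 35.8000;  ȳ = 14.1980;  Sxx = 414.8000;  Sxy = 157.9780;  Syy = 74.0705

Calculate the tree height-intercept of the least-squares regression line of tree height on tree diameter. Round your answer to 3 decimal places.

0.563

b = Sxy/Sxx = 157.978/414.8 = 0.380853
a = ȳ − b·x̄ = 14.198 − 0.380853·35.8 = 0.563447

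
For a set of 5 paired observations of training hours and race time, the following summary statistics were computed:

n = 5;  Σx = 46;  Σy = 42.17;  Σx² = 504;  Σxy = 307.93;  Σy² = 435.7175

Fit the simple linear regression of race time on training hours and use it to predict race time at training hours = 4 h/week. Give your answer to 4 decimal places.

13.5847

Sxx = Σx² − (Σx)²/n = 504 − 423.2 = 80.8
Sxy = Σxy − (Σx)(Σy)/n = 307.93 − 387.964 = -80.034
b = Sxy/Sxx = -80.034/80.8 = -0.990520
a = ȳ − b·x̄ = 8.434 − (-0.990520)·9.2 = 17.546782
ŷ(4) = a + b·4 = 17.546782 + (-0.990520)·4 = 13.584703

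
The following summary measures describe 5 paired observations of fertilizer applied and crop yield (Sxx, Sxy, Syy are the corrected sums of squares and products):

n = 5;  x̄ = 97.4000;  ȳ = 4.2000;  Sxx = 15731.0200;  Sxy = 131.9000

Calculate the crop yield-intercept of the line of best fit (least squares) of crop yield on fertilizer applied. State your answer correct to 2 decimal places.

3.38

b = Sxy/Sxx = 131.9/15731.02 = 0.008385
a = ȳ − b·x̄ = 4.2 − 0.008385·97.4 = 3.383329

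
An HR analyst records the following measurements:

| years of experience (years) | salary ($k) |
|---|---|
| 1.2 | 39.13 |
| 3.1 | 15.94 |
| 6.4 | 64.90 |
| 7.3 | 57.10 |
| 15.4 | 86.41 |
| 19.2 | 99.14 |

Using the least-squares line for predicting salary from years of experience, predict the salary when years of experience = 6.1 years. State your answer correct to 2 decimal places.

n = 6, Σx = 52.6, Σy = 362.62, Σxy = 4162.762, Σx² = 711.1
Sxx = Σx² − (Σx)²/n = 711.1 − 461.126667 = 249.973333
Sxy = Σxy − (Σx)(Σy)/n = 4162.762 − 3178.968667 = 983.793333
b = Sxy/Sxx = 983.793333/249.973333 = 3.935593
a = ȳ − b·x̄ = 60.436667 − 3.935593·8.766667 = 25.934634
ŷ(6.1) = a + b·6.1 = 25.934634 + 3.935593·6.1 = 49.941752

49.94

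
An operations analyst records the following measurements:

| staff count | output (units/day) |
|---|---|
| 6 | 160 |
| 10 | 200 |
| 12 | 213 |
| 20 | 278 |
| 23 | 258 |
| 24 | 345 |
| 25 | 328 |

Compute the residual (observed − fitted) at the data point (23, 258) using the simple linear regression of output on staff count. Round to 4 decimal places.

n = 7, Σx = 120, Σy = 1782, Σxy = 33490, Σx² = 2410
Sxx = Σx² − (Σx)²/n = 2410 − 2057.142857 = 352.857143
Sxy = Σxy − (Σx)(Σy)/n = 33490 − 30548.571429 = 2941.428571
b = Sxy/Sxx = 2941.428571/352.857143 = 8.336032
a = ȳ − b·x̄ = 254.571429 − 8.336032·17.142857 = 111.668016
ŷ(23) = 111.668016 + 8.336032·23 = 303.396761
residual = y − ŷ = 258 − 303.396761 = -45.396761

-45.3968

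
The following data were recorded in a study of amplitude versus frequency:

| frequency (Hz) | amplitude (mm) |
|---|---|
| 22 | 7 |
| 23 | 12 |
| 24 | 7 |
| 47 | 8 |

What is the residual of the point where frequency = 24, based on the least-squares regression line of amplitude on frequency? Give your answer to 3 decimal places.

n = 4, Σx = 116, Σy = 34, Σxy = 974, Σx² = 3798
Sxx = Σx² − (Σx)²/n = 3798 − 3364 = 434
Sxy = Σxy − (Σx)(Σy)/n = 974 − 986 = -12
b = Sxy/Sxx = -12/434 = -0.027650
a = ȳ − b·x̄ = 8.5 − (-0.027650)·29 = 9.301843
ŷ(24) = 9.301843 + (-0.027650)·24 = 8.638249
residual = y − ŷ = 7 − 8.638249 = -1.638249

-1.638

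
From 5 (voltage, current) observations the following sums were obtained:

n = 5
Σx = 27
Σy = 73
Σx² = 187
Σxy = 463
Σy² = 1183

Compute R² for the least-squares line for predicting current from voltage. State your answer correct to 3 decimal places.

0.980

Sxx = Σx² − (Σx)²/n = 187 − 145.8 = 41.2
Sxy = Σxy − (Σx)(Σy)/n = 463 − 394.2 = 68.8
Syy = Σy² − (Σy)²/n = 1183 − 1065.8 = 117.2
R² = Sxy²/(Sxx·Syy) = (68.8)²/(41.2·117.2) = 0.980284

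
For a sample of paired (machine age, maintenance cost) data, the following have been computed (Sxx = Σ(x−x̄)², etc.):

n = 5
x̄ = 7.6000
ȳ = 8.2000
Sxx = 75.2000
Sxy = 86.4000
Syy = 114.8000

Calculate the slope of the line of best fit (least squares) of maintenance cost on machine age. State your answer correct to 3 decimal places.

b = Sxy/Sxx = 86.4/75.2 = 1.148936

1.149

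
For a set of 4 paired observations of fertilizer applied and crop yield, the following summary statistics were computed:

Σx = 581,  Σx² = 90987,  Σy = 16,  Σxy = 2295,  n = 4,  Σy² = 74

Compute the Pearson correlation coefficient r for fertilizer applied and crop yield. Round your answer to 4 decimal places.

-0.1129

Sxx = Σx² − (Σx)²/n = 90987 − 84390.25 = 6596.75
Sxy = Σxy − (Σx)(Σy)/n = 2295 − 2324 = -29
Syy = Σy² − (Σy)²/n = 74 − 64 = 10
r = Sxy/√(Sxx·Syy) = -29/√(65967.5) = -29/256.841391 = -0.112910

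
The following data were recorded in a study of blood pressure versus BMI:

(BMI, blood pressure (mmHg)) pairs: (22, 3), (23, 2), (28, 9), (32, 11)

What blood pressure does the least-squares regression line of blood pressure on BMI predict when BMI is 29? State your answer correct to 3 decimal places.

8.788

n = 4, Σx = 105, Σy = 25, Σxy = 716, Σx² = 2821
Sxx = Σx² − (Σx)²/n = 2821 − 2756.25 = 64.75
Sxy = Σxy − (Σx)(Σy)/n = 716 − 656.25 = 59.75
b = Sxy/Sxx = 59.75/64.75 = 0.922780
a = ȳ − b·x̄ = 6.25 − 0.922780·26.25 = -17.972973
ŷ(29) = a + b·29 = -17.972973 + 0.922780·29 = 8.787645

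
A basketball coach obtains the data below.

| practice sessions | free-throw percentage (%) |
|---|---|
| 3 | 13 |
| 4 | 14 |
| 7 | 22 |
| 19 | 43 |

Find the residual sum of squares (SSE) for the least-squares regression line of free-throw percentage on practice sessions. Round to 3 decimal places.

n = 4, Σx = 33, Σy = 92, Σxy = 1066, Σx² = 435, Σy² = 2698
Sxx = Σx² − (Σx)²/n = 435 − 272.25 = 162.75
Sxy = Σxy − (Σx)(Σy)/n = 1066 − 759 = 307
Syy = Σy² − (Σy)²/n = 2698 − 2116 = 582
b = Sxy/Sxx = 307/162.75 = 1.886329
SSE = Syy − b·Sxy = 582 − 1.886329·307 = 2.897081

2.897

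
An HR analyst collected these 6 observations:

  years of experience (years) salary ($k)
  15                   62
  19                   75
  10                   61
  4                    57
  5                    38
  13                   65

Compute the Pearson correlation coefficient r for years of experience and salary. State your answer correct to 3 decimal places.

n = 6, Σx = 66, Σy = 358, Σxy = 4228, Σx² = 896, Σy² = 22108
Sxx = Σx² − (Σx)²/n = 896 − 726 = 170
Sxy = Σxy − (Σx)(Σy)/n = 4228 − 3938 = 290
Syy = Σy² − (Σy)²/n = 22108 − 21360.666667 = 747.333333
r = Sxy/√(Sxx·Syy) = 290/√(127046.666667) = 290/356.436063 = 0.813610

0.814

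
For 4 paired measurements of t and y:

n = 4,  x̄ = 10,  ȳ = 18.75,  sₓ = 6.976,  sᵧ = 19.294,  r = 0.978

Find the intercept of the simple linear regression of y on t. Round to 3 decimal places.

-8.299

b = r · sᵧ/sₓ = 0.978 · 19.294/6.976 = 2.704921
a = ȳ − b·x̄ = 18.75 − 2.704921·10 = -8.299214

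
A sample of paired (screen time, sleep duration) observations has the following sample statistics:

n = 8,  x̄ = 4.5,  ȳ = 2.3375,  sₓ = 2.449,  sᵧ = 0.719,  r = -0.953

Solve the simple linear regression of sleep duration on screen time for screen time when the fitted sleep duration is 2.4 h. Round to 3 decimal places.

4.277

b = r · sᵧ/sₓ = -0.953 · 0.719/2.449 = -0.279791
a = ȳ − b·x̄ = 2.3375 − (-0.279791)·4.5 = 3.596557
Set a + b·x = 2.4: x = (2.4 − 3.596557) / (-0.279791) = 4.276619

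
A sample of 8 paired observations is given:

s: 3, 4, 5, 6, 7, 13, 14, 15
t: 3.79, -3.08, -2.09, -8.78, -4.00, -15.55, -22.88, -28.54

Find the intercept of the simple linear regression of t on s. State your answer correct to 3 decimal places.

n = 8, Σx = 67, Σy = -81.13, Σxy = -1042.65, Σx² = 725
Sxx = Σx² − (Σx)²/n = 725 − 561.125 = 163.875
Sxy = Σxy − (Σx)(Σy)/n = -1042.65 − (-679.46375) = -363.18625
b = Sxy/Sxx = -363.18625/163.875 = -2.216240
a = ȳ − b·x̄ = -10.14125 − (-2.216240)·8.375 = 8.419756

8.420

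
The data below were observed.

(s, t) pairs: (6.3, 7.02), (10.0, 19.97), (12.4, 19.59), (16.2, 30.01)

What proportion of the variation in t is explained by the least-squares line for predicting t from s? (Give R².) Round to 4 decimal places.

n = 4, Σx = 44.9, Σy = 76.59, Σxy = 973.004, Σx² = 555.89, Σy² = 1732.4495
Sxx = Σx² − (Σx)²/n = 555.89 − 504.0025 = 51.8875
Sxy = Σxy − (Σx)(Σy)/n = 973.004 − 859.72275 = 113.28125
Syy = Σy² − (Σy)²/n = 1732.4495 − 1466.507025 = 265.942475
R² = Sxy²/(Sxx·Syy) = (113.28125)²/(51.8875·265.942475) = 0.929963

0.9300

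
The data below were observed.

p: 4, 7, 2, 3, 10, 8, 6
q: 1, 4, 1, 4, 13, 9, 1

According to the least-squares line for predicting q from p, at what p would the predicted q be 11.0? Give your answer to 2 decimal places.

10.46

n = 7, Σx = 40, Σy = 33, Σxy = 254, Σx² = 278
Sxx = Σx² − (Σx)²/n = 278 − 228.571429 = 49.428571
Sxy = Σxy − (Σx)(Σy)/n = 254 − 188.571429 = 65.428571
b = Sxy/Sxx = 65.428571/49.428571 = 1.323699
a = ȳ − b·x̄ = 4.714286 − 1.323699·5.714286 = -2.849711
Set a + b·x = 11.0: x = (11.0 − (-2.849711)) / 1.323699 = 10.462882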